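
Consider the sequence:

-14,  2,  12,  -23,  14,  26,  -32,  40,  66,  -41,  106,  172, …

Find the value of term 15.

Positions follow the repeating pattern ABB; grouping by letter gives 2 tracks.
Stream A: -14, -23, -32, -41. Linear: a_n = -5 − 9·n.
Stream B: 2, 12, 14, 26, 40, 66, 106, 172. A Fibonacci-like recurrence a_n = a_{n-1} + a_{n-2}.
Position 15 falls in stream B as its term 10, giving 450.

450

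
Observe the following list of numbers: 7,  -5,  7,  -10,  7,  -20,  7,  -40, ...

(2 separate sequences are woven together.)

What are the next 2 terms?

7, -80

Taking every 2nd term gives 2 separate tracks.
Stream A: 7, 7, 7, 7 (the constant sequence 7).
Stream B: -5, -10, -20, -40 (geometric with ratio 2).
Position 9 → stream A, term 5 = 7.
The 10th slot belongs to stream B; its 5th term is -80.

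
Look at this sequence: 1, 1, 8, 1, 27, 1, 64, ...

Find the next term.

Taking every 2nd term gives 2 separate tracks.
Track A: 1, 8, 27, 64 — perfect cubes starting at 1³.
Track B: 1, 1, 1 — the constant sequence 1.
Term 8 comes from track B (its 4th entry): 1.

1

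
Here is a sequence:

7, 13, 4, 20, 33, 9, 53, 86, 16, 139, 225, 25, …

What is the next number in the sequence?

Reading positions in blocks of 3 reveals the pattern AAB — 2 tracks woven together.
Stream A = 7, 13, 20, 33, 53, 86, 139, 225: a Fibonacci-like recurrence a_n = a_{n-1} + a_{n-2}.
Stream B = 4, 9, 16, 25: perfect squares starting at 2².
Position 13 falls in stream A as its term 9, giving 364.

364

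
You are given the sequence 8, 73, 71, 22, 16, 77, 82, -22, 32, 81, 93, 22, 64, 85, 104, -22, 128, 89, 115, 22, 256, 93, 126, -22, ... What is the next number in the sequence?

Split by position mod 4: positions 1, 5, 9, … form one track, and each other residue class forms its own.
Subsequence A is 8, 16, 32, 64, 128, 256, which is powers of 2.
Subsequence B is 73, 77, 81, 85, 89, 93, which is adding 4 each time.
Subsequence C is 71, 82, 93, 104, 115, 126, which is arithmetic with common difference +11.
Subsequence D is 22, -22, 22, -22, 22, -22, which is the oscillation 22·(−1)^(n+1).
Term 25 comes from subsequence A (its 7th entry): 512.

512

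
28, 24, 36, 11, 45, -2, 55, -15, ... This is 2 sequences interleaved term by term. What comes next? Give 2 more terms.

Odd-indexed and even-indexed terms follow separate rules.
Track A = 28, 36, 45, 55: the triangular numbers T_7, T_8, ….
Track B = 24, 11, -2, -15: arithmetic, step −13.
Position 9 → track A, term 5 = 66.
Position 10 falls in track B as its term 5, giving -28.

66, -28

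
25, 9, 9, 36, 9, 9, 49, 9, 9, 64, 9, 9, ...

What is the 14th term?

Reading positions in blocks of 3 reveals the pattern ABB — 2 tracks woven together.
Subsequence A is 25, 36, 49, 64, which is the squares 5², 6², 7², ….
Subsequence B is 9, 9, 9, 9, 9, 9, 9, 9, which is always 9.
Position 14 → subsequence B, term 9 = 9.

9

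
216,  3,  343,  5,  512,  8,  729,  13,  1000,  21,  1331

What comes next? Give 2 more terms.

34, 1728

Positions 1, 3, 5, … form one subsequence and positions 2, 4, 6, … form another.
Stream A: 216, 343, 512, 729, 1000, 1331 (the cubes 6³, 7³, 8³, …).
Stream B: 3, 5, 8, 13, 21 (each term equals the sum of the previous two).
Position 12 → stream B, term 6 = 34.
Position 13 falls in stream A as its term 7, giving 1728.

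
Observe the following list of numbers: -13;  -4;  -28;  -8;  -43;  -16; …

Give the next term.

-58

Odd-indexed and even-indexed terms follow separate rules.
Stream A: -13, -28, -43. Arithmetic, step −15.
Stream B: -4, -8, -16. Geometric, ×2 each step.
Position 7 falls in stream A as its term 4, giving -58.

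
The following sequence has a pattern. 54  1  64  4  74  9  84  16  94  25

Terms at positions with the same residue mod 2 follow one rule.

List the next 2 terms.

Odd-indexed and even-indexed terms follow separate rules.
Subsequence A: 54, 64, 74, 84, 94. Linear: a_n = 44 + 10·n.
Subsequence B: 1, 4, 9, 16, 25. The squares 1², 2², 3², ….
Term 11 comes from subsequence A (its 6th entry): 104.
Position 12 falls in subsequence B as its term 6, giving 36.

104, 36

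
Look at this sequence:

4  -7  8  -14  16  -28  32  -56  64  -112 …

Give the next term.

128

Split by position mod 2 into 2 tracks.
Subsequence A: 4, 8, 16, 32, 64 — powers 2^2, 2^3, 2^4, ….
Subsequence B: -7, -14, -28, -56, -112 — geometric with ratio 2.
Position 11 → subsequence A, term 6 = 128.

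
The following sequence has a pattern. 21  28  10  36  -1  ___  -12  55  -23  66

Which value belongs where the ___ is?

The terms cycle through 2 interleaved subsequences.
Track A: 21, 10, -1, -12, -23 (subtracting 11 each time).
Track B: 28, 36, ?, 55, 66 (the triangular numbers T_7, T_8, …).
Filling track B at index 3 by its rule yields 45.

45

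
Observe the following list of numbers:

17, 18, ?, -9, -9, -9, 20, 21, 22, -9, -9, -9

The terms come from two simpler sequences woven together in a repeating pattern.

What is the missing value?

19

The slot pattern repeats as AAABBB (period 6), so there are 2 interleaved tracks.
Subsequence A: 17, 18, ?, 20, 21, 22 (arithmetic with common difference +1).
Subsequence B: -9, -9, -9, -9, -9, -9 (always -9).
The gap is subsequence A's term 3; the rule gives 19.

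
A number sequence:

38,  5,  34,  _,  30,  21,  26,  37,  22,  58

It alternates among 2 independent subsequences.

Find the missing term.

16

Taking every 2nd term gives 2 separate tracks.
Track A = 38, 34, 30, 26, 22: arithmetic with common difference −4.
Track B = 5, ?, 21, 37, 58: Fibonacci-style (each term is the sum of the two before it).
So the missing entry in track B is 16.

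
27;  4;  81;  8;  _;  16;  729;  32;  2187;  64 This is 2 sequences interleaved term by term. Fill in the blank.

243

Taking every 2nd term gives 2 separate tracks.
Stream A: 27, 81, ?, 729, 2187 — successive powers of 3.
Stream B: 4, 8, 16, 32, 64 — geometric, ×2 each step.
The gap is stream A's term 3; the rule gives 243.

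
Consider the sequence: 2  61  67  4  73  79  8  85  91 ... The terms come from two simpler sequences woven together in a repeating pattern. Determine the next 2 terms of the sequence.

16, 97

The slot pattern repeats as ABB (period 3), so there are 2 interleaved tracks.
Stream A = 2, 4, 8: powers 2^1, 2^2, 2^3, ….
Stream B = 61, 67, 73, 79, 85, 91: adding 6 each time.
Position 10 → stream A, term 4 = 16.
Position 11 → stream B, term 7 = 97.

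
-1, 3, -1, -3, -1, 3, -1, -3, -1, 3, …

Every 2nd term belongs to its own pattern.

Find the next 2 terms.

-1, -3

Taking every 2nd term gives 2 separate tracks.
Track A: -1, -1, -1, -1, -1. Always -1.
Track B: 3, -3, 3, -3, 3. Alternating ±3.
Position 11 falls in track A as its term 6, giving -1.
Position 12 → track B, term 6 = -3.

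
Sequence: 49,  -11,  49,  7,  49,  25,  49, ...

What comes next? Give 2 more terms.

43, 49

Positions 1, 3, 5, … form one subsequence and positions 2, 4, 6, … form another.
Stream A: 49, 49, 49, 49. Always 49.
Stream B: -11, 7, 25. Arithmetic, step +18.
Position 8 → stream B, term 4 = 43.
Position 9 → stream A, term 5 = 49.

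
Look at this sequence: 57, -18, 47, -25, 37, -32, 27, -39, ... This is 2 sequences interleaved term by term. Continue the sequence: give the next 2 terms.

17, -46

Odd-indexed and even-indexed terms follow separate rules.
Track A is 57, 47, 37, 27, which is arithmetic, step −10.
Track B is -18, -25, -32, -39, which is arithmetic with common difference −7.
Position 9 → track A, term 5 = 17.
Term 10 comes from track B (its 5th entry): -46.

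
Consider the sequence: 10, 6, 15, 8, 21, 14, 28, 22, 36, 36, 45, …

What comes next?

The terms cycle through 2 interleaved subsequences.
Track A: 10, 15, 21, 28, 36, 45 (the triangular numbers T_4, T_5, …).
Track B: 6, 8, 14, 22, 36 (each term equals the sum of the previous two).
The 12th slot belongs to track B; its 6th term is 58.

58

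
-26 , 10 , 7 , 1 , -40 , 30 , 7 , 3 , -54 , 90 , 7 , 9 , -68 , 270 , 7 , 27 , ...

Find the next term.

Read the sequence 4 terms at a time; column i is its own pattern.
Track A is -26, -40, -54, -68, which is arithmetic, step −14.
Track B is 10, 30, 90, 270, which is multiplying by 3 each time.
Track C is 7, 7, 7, 7, which is always 7.
Track D is 1, 3, 9, 27, which is successive powers of 3.
Term 17 comes from track A (its 5th entry): -82.

-82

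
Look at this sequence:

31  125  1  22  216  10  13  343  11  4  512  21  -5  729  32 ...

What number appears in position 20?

1331

The terms cycle through 3 interleaved subsequences.
Stream A: 31, 22, 13, 4, -5. Arithmetic, step −9.
Stream B: 125, 216, 343, 512, 729. The cubes 5³, 6³, 7³, ….
Stream C: 1, 10, 11, 21, 32. Fibonacci-style (each term is the sum of the two before it).
Position 20 → stream B, term 7 = 1331.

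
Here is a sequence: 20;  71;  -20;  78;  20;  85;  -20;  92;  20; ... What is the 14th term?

The terms cycle through 2 interleaved subsequences.
Stream A: 20, -20, 20, -20, 20. Oscillating between 20 and -20.
Stream B: 71, 78, 85, 92. Arithmetic, step +7.
Position 14 falls in stream B as its term 7, giving 113.

113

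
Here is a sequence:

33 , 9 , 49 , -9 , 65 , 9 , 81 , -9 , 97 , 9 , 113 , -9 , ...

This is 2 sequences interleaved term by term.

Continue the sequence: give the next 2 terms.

129, 9

Taking every 2nd term gives 2 separate tracks.
Stream A is 33, 49, 65, 81, 97, 113, which is linear: a_n = 17 + 16·n.
Stream B is 9, -9, 9, -9, 9, -9, which is the oscillation 9·(−1)^(n+1).
Position 13 → stream A, term 7 = 129.
The 14th slot belongs to stream B; its 7th term is 9.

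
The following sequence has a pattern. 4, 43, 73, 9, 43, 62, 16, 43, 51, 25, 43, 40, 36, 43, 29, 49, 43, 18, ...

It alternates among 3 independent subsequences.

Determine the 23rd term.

43

The terms cycle through 3 interleaved subsequences.
Track A is 4, 9, 16, 25, 36, 49, which is perfect squares starting at 2².
Track B is 43, 43, 43, 43, 43, 43, which is always 43.
Track C is 73, 62, 51, 40, 29, 18, which is arithmetic with common difference −11.
Position 23 → track B, term 8 = 43.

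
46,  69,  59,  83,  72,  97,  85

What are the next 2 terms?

Odd-indexed and even-indexed terms follow separate rules.
Subsequence A = 46, 59, 72, 85: linear: a_n = 33 + 13·n.
Subsequence B = 69, 83, 97: linear: a_n = 55 + 14·n.
The 8th slot belongs to subsequence B; its 4th term is 111.
The 9th slot belongs to subsequence A; its 5th term is 98.

111, 98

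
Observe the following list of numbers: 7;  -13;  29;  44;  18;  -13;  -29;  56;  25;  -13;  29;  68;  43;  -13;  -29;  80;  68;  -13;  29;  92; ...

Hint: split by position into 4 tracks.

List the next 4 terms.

111, -13, -29, 104

Split by position mod 4: positions 1, 5, 9, … form one track, and each other residue class forms its own.
Track A: 7, 18, 25, 43, 68. Fibonacci-style (each term is the sum of the two before it).
Track B: -13, -13, -13, -13, -13. Always -13.
Track C: 29, -29, 29, -29, 29. Alternating ±29.
Track D: 44, 56, 68, 80, 92. Adding 12 each time.
Position 21 → track A, term 6 = 111.
Term 22 comes from track B (its 6th entry): -13.
Position 23 → track C, term 6 = -29.
Term 24 comes from track D (its 6th entry): 104.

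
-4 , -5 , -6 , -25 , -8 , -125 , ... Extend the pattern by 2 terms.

Taking every 2nd term gives 2 separate tracks.
Stream A: -4, -6, -8 (linear: a_n = -2 − 2·n).
Stream B: -5, -25, -125 (a geometric progression (common ratio 5)).
The 7th slot belongs to stream A; its 4th term is -10.
The 8th slot belongs to stream B; its 4th term is -625.

-10, -625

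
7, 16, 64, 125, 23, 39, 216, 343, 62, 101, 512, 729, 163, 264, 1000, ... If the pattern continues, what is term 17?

427

Reading positions in blocks of 4 reveals the pattern AABB — 2 tracks woven together.
Track A is 7, 16, 23, 39, 62, 101, 163, 264, which is a Fibonacci-like recurrence a_n = a_{n-1} + a_{n-2}.
Track B is 64, 125, 216, 343, 512, 729, 1000, which is perfect cubes starting at 4³.
Term 17 comes from track A (its 9th entry): 427.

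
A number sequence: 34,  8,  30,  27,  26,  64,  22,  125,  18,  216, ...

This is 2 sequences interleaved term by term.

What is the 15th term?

6

Taking every 2nd term gives 2 separate tracks.
Track A: 34, 30, 26, 22, 18 (arithmetic, step −4).
Track B: 8, 27, 64, 125, 216 (the cubes 2³, 3³, 4³, …).
Position 15 → track A, term 8 = 6.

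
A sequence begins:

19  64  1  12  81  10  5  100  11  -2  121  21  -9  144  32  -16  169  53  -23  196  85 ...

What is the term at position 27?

223

Split by position mod 3: positions 1, 4, 7, … form one track, and each other residue class forms its own.
Subsequence A: 19, 12, 5, -2, -9, -16, -23. Arithmetic, step −7.
Subsequence B: 64, 81, 100, 121, 144, 169, 196. Consecutive squares n² from n = 8.
Subsequence C: 1, 10, 11, 21, 32, 53, 85. A Fibonacci-like recurrence a_n = a_{n-1} + a_{n-2}.
Position 27 falls in subsequence C as its term 9, giving 223.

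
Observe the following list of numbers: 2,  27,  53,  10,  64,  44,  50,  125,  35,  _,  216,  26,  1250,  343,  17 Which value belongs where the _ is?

250

The terms cycle through 3 interleaved subsequences.
Track A = 2, 10, 50, ?, 1250: geometric, ×5 each step.
Track B = 27, 64, 125, 216, 343: consecutive cubes n³ from n = 3.
Track C = 53, 44, 35, 26, 17: subtracting 9 each time.
Track A's pattern makes the blank 250.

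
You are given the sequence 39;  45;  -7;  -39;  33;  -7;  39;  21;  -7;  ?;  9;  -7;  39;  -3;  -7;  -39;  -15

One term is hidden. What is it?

-39

The terms cycle through 3 interleaved subsequences.
Track A: 39, -39, 39, ?, 39, -39 — the oscillation 39·(−1)^(n+1).
Track B: 45, 33, 21, 9, -3, -15 — arithmetic with common difference −12.
Track C: -7, -7, -7, -7, -7 — always -7.
Track A's pattern makes the blank -39.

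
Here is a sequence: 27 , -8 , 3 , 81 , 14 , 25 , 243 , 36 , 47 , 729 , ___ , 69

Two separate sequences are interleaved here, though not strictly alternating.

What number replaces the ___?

58

Positions follow the repeating pattern ABB; grouping by letter gives 2 tracks.
Subsequence A: 27, 81, 243, 729 (powers 3^3, 3^4, 3^5, …).
Subsequence B: -8, 3, 14, 25, 36, 47, ?, 69 (adding 11 each time).
Subsequence B's pattern makes the blank 58.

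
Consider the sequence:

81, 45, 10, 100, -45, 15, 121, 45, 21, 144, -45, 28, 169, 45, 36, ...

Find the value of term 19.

225

Taking every 3rd term gives 3 separate tracks.
Track A is 81, 100, 121, 144, 169, which is consecutive squares n² from n = 9.
Track B is 45, -45, 45, -45, 45, which is oscillating between 45 and -45.
Track C is 10, 15, 21, 28, 36, which is triangular numbers starting at T_4.
Position 19 → track A, term 7 = 225.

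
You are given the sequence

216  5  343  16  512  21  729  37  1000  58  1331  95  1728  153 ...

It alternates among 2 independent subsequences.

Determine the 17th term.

Taking every 2nd term gives 2 separate tracks.
Track A: 216, 343, 512, 729, 1000, 1331, 1728 — perfect cubes starting at 6³.
Track B: 5, 16, 21, 37, 58, 95, 153 — a Fibonacci-like recurrence a_n = a_{n-1} + a_{n-2}.
Term 17 comes from track A (its 9th entry): 2744.

2744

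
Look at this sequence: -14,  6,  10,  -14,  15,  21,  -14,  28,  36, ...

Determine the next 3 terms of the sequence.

Reading positions in blocks of 3 reveals the pattern ABB — 2 tracks woven together.
Track A: -14, -14, -14 — constant -14.
Track B: 6, 10, 15, 21, 28, 36 — triangular numbers starting at T_3.
Term 10 comes from track A (its 4th entry): -14.
Position 11 falls in track B as its term 7, giving 45.
Position 12 falls in track B as its term 8, giving 55.

-14, 45, 55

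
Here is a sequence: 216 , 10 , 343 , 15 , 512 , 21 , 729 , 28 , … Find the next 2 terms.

1000, 36

Odd-indexed and even-indexed terms follow separate rules.
Stream A is 216, 343, 512, 729, which is the cubes 6³, 7³, 8³, ….
Stream B is 10, 15, 21, 28, which is triangular numbers starting at T_4.
Position 9 → stream A, term 5 = 1000.
Position 10 → stream B, term 5 = 36.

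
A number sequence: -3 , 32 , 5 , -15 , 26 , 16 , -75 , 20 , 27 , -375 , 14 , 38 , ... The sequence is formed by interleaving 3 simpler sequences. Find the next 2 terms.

-1875, 8

Split by position mod 3 into 3 tracks.
Track A is -3, -15, -75, -375, which is a geometric progression (common ratio 5).
Track B is 32, 26, 20, 14, which is arithmetic, step −6.
Track C is 5, 16, 27, 38, which is arithmetic with common difference +11.
Term 13 comes from track A (its 5th entry): -1875.
Term 14 comes from track B (its 5th entry): 8.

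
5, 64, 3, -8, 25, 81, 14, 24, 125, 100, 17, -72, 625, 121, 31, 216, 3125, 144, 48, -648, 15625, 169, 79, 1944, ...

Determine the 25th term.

78125

The terms cycle through 4 interleaved subsequences.
Track A is 5, 25, 125, 625, 3125, 15625, which is powers of 5.
Track B is 64, 81, 100, 121, 144, 169, which is consecutive squares n² from n = 8.
Track C is 3, 14, 17, 31, 48, 79, which is Fibonacci-style (each term is the sum of the two before it).
Track D is -8, 24, -72, 216, -648, 1944, which is geometric, ×-3 each step.
Position 25 → track A, term 7 = 78125.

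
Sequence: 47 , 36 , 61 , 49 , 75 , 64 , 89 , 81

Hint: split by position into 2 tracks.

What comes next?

103

Odd-indexed and even-indexed terms follow separate rules.
Track A: 47, 61, 75, 89. Arithmetic with common difference +14.
Track B: 36, 49, 64, 81. The squares 6², 7², 8², ….
Position 9 falls in track A as its term 5, giving 103.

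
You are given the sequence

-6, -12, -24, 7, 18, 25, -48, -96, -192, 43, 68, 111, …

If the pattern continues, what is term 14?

-768

The slot pattern repeats as AAABBB (period 6), so there are 2 interleaved tracks.
Subsequence A: -6, -12, -24, -48, -96, -192 (geometric with ratio 2).
Subsequence B: 7, 18, 25, 43, 68, 111 (a Fibonacci-like recurrence a_n = a_{n-1} + a_{n-2}).
Position 14 falls in subsequence A as its term 8, giving -768.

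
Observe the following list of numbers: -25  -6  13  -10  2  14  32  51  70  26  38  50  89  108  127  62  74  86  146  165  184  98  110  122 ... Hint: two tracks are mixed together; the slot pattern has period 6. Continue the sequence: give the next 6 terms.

Positions follow the repeating pattern AAABBB; grouping by letter gives 2 tracks.
Track A: -25, -6, 13, 32, 51, 70, 89, 108, 127, 146, 165, 184 — adding 19 each time.
Track B: -10, 2, 14, 26, 38, 50, 62, 74, 86, 98, 110, 122 — linear: a_n = -22 + 12·n.
Position 25 falls in track A as its term 13, giving 203.
Term 26 comes from track A (its 14th entry): 222.
Position 27 falls in track A as its term 15, giving 241.
Position 28 → track B, term 13 = 134.
Position 29 falls in track B as its term 14, giving 146.
The 30th slot belongs to track B; its 15th term is 158.

203, 222, 241, 134, 146, 158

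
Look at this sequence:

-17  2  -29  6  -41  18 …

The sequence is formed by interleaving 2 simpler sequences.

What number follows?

-53

Taking every 2nd term gives 2 separate tracks.
Track A: -17, -29, -41 — linear: a_n = -5 − 12·n.
Track B: 2, 6, 18 — geometric with ratio 3.
Position 7 → track A, term 4 = -53.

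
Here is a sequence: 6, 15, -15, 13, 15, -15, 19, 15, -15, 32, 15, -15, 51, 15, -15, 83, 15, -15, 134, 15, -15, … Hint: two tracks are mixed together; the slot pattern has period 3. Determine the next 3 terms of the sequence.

Reading positions in blocks of 3 reveals the pattern ABB — 2 tracks woven together.
Subsequence A: 6, 13, 19, 32, 51, 83, 134. Each term equals the sum of the previous two.
Subsequence B: 15, -15, 15, -15, 15, -15, 15, -15, 15, -15, 15, -15, 15, -15. The oscillation 15·(−1)^(n+1).
Term 22 comes from subsequence A (its 8th entry): 217.
Position 23 → subsequence B, term 15 = 15.
Position 24 falls in subsequence B as its term 16, giving -15.

217, 15, -15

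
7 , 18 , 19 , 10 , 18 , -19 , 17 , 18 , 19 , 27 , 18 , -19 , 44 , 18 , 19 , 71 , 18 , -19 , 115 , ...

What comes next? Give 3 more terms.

Split by position mod 3 into 3 tracks.
Stream A is 7, 10, 17, 27, 44, 71, 115, which is a Fibonacci-like recurrence a_n = a_{n-1} + a_{n-2}.
Stream B is 18, 18, 18, 18, 18, 18, which is the constant sequence 18.
Stream C is 19, -19, 19, -19, 19, -19, which is oscillating between 19 and -19.
The 20th slot belongs to stream B; its 7th term is 18.
Position 21 → stream C, term 7 = 19.
Term 22 comes from stream A (its 8th entry): 186.

18, 19, 186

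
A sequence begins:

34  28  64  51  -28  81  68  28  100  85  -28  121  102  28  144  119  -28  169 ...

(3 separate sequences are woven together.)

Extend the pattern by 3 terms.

Split by position mod 3: positions 1, 4, 7, … form one track, and each other residue class forms its own.
Subsequence A = 34, 51, 68, 85, 102, 119: arithmetic, step +17.
Subsequence B = 28, -28, 28, -28, 28, -28: the oscillation 28·(−1)^(n+1).
Subsequence C = 64, 81, 100, 121, 144, 169: the squares 8², 9², 10², ….
Position 19 falls in subsequence A as its term 7, giving 136.
The 20th slot belongs to subsequence B; its 7th term is 28.
Position 21 → subsequence C, term 7 = 196.

136, 28, 196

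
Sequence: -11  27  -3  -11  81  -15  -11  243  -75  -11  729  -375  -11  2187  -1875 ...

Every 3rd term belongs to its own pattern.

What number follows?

The terms cycle through 3 interleaved subsequences.
Subsequence A: -11, -11, -11, -11, -11. Always -11.
Subsequence B: 27, 81, 243, 729, 2187. Powers 3^3, 3^4, 3^5, ….
Subsequence C: -3, -15, -75, -375, -1875. Multiplying by 5 each time.
Position 16 falls in subsequence A as its term 6, giving -11.

-11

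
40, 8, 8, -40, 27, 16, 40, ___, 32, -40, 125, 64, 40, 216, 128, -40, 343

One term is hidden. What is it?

64

Split by position mod 3: positions 1, 4, 7, … form one track, and each other residue class forms its own.
Track A: 40, -40, 40, -40, 40, -40 — the oscillation 40·(−1)^(n+1).
Track B: 8, 27, ?, 125, 216, 343 — the cubes 2³, 3³, 4³, ….
Track C: 8, 16, 32, 64, 128 — powers 2^3, 2^4, 2^5, ….
The gap is track B's term 3; the rule gives 64.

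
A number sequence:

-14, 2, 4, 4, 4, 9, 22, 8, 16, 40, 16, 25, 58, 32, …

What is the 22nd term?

112

Split by position mod 3: positions 1, 4, 7, … form one track, and each other residue class forms its own.
Track A = -14, 4, 22, 40, 58: arithmetic, step +18.
Track B = 2, 4, 8, 16, 32: powers 2^1, 2^2, 2^3, ….
Track C = 4, 9, 16, 25: consecutive squares n² from n = 2.
Position 22 → track A, term 8 = 112.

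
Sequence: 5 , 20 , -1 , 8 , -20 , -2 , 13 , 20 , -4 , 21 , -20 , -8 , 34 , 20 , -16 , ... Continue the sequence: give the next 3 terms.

Split by position mod 3 into 3 tracks.
Subsequence A: 5, 8, 13, 21, 34 (a Fibonacci-like recurrence a_n = a_{n-1} + a_{n-2}).
Subsequence B: 20, -20, 20, -20, 20 (alternating ±20).
Subsequence C: -1, -2, -4, -8, -16 (geometric with ratio 2).
The 16th slot belongs to subsequence A; its 6th term is 55.
The 17th slot belongs to subsequence B; its 6th term is -20.
Term 18 comes from subsequence C (its 6th entry): -32.

55, -20, -32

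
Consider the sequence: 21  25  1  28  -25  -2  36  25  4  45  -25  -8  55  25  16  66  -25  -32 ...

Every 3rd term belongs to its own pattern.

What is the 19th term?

78

Read the sequence 3 terms at a time; column i is its own pattern.
Track A: 21, 28, 36, 45, 55, 66 (the triangular numbers T_6, T_7, …).
Track B: 25, -25, 25, -25, 25, -25 (alternating ±25).
Track C: 1, -2, 4, -8, 16, -32 (geometric, ×-2 each step).
Position 19 falls in track A as its term 7, giving 78.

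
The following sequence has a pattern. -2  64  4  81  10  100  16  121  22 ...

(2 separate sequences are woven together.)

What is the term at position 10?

Taking every 2nd term gives 2 separate tracks.
Subsequence A is -2, 4, 10, 16, 22, which is linear: a_n = -8 + 6·n.
Subsequence B is 64, 81, 100, 121, which is consecutive squares n² from n = 8.
Position 10 → subsequence B, term 5 = 144.

144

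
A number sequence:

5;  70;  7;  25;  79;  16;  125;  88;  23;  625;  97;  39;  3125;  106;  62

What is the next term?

15625

Split by position mod 3: positions 1, 4, 7, … form one track, and each other residue class forms its own.
Track A = 5, 25, 125, 625, 3125: multiplying by 5 each time.
Track B = 70, 79, 88, 97, 106: arithmetic, step +9.
Track C = 7, 16, 23, 39, 62: Fibonacci-style (each term is the sum of the two before it).
Term 16 comes from track A (its 6th entry): 15625.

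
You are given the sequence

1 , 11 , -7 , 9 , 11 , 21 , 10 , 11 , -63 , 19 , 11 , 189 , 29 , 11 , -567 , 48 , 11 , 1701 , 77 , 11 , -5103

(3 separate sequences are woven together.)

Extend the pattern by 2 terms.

125, 11

Taking every 3rd term gives 3 separate tracks.
Track A: 1, 9, 10, 19, 29, 48, 77 (a Fibonacci-like recurrence a_n = a_{n-1} + a_{n-2}).
Track B: 11, 11, 11, 11, 11, 11, 11 (the constant sequence 11).
Track C: -7, 21, -63, 189, -567, 1701, -5103 (geometric with ratio -3).
Position 22 falls in track A as its term 8, giving 125.
Position 23 falls in track B as its term 8, giving 11.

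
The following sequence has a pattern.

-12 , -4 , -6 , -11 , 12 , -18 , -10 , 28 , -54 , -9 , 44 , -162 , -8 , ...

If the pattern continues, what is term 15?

Split by position mod 3: positions 1, 4, 7, … form one track, and each other residue class forms its own.
Track A is -12, -11, -10, -9, -8, which is arithmetic with common difference +1.
Track B is -4, 12, 28, 44, which is linear: a_n = -20 + 16·n.
Track C is -6, -18, -54, -162, which is multiplying by 3 each time.
Position 15 falls in track C as its term 5, giving -486.

-486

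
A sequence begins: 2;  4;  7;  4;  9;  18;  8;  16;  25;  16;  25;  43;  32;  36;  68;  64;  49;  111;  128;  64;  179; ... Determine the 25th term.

512

Read the sequence 3 terms at a time; column i is its own pattern.
Subsequence A is 2, 4, 8, 16, 32, 64, 128, which is a geometric progression (common ratio 2).
Subsequence B is 4, 9, 16, 25, 36, 49, 64, which is consecutive squares n² from n = 2.
Subsequence C is 7, 18, 25, 43, 68, 111, 179, which is each term equals the sum of the previous two.
The 25th slot belongs to subsequence A; its 9th term is 512.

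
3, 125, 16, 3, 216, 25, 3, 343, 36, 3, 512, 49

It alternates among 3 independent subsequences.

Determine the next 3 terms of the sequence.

Taking every 3rd term gives 3 separate tracks.
Track A = 3, 3, 3, 3: constant 3.
Track B = 125, 216, 343, 512: perfect cubes starting at 5³.
Track C = 16, 25, 36, 49: perfect squares starting at 4².
The 13th slot belongs to track A; its 5th term is 3.
Position 14 → track B, term 5 = 729.
The 15th slot belongs to track C; its 5th term is 64.

3, 729, 64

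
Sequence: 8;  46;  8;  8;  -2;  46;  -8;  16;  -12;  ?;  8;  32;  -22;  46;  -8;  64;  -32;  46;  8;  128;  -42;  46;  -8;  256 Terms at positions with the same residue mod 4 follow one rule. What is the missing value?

46

The terms cycle through 4 interleaved subsequences.
Track A is 8, -2, -12, -22, -32, -42, which is subtracting 10 each time.
Track B is 46, 46, ?, 46, 46, 46, which is the constant sequence 46.
Track C is 8, -8, 8, -8, 8, -8, which is the oscillation 8·(−1)^(n+1).
Track D is 8, 16, 32, 64, 128, 256, which is powers of 2.
Filling track B at index 3 by its rule yields 46.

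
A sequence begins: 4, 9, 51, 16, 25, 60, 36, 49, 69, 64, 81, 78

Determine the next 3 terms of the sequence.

Reading positions in blocks of 3 reveals the pattern AAB — 2 tracks woven together.
Track A: 4, 9, 16, 25, 36, 49, 64, 81. Consecutive squares n² from n = 2.
Track B: 51, 60, 69, 78. Arithmetic, step +9.
Position 13 falls in track A as its term 9, giving 100.
The 14th slot belongs to track A; its 10th term is 121.
The 15th slot belongs to track B; its 5th term is 87.

100, 121, 87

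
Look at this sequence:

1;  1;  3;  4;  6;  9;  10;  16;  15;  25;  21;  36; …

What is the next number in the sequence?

28

Taking every 2nd term gives 2 separate tracks.
Subsequence A: 1, 3, 6, 10, 15, 21 (the triangular numbers T_1, T_2, …).
Subsequence B: 1, 4, 9, 16, 25, 36 (perfect squares starting at 1²).
Term 13 comes from subsequence A (its 7th entry): 28.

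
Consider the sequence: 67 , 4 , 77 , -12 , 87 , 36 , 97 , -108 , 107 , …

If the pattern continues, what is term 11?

117

Positions 1, 3, 5, … form one subsequence and positions 2, 4, 6, … form another.
Track A = 67, 77, 87, 97, 107: arithmetic with common difference +10.
Track B = 4, -12, 36, -108: geometric with ratio -3.
The 11th slot belongs to track A; its 6th term is 117.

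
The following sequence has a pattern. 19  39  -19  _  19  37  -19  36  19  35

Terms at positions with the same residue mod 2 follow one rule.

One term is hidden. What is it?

38

Taking every 2nd term gives 2 separate tracks.
Track A is 19, -19, 19, -19, 19, which is the oscillation 19·(−1)^(n+1).
Track B is 39, ?, 37, 36, 35, which is linear: a_n = 40 − n.
The gap is track B's term 2; the rule gives 38.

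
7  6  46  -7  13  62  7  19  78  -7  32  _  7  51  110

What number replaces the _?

Split by position mod 3: positions 1, 4, 7, … form one track, and each other residue class forms its own.
Track A: 7, -7, 7, -7, 7. Alternating ±7.
Track B: 6, 13, 19, 32, 51. Fibonacci-style (each term is the sum of the two before it).
Track C: 46, 62, 78, ?, 110. Adding 16 each time.
Filling track C at index 4 by its rule yields 94.

94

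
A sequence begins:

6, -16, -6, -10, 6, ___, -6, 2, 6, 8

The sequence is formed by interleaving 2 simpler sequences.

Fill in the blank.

Split by position mod 2 into 2 tracks.
Stream A = 6, -6, 6, -6, 6: alternating ±6.
Stream B = -16, -10, ?, 2, 8: arithmetic, step +6.
The gap is stream B's term 3; the rule gives -4.

-4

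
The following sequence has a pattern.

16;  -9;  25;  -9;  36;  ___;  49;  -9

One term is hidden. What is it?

Split by position mod 2 into 2 tracks.
Track A = 16, 25, 36, 49: the squares 4², 5², 6², ….
Track B = -9, -9, ?, -9: constant -9.
The gap is track B's term 3; the rule gives -9.

-9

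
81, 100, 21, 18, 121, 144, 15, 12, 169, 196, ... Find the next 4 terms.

9, 6, 225, 256

Reading positions in blocks of 4 reveals the pattern AABB — 2 tracks woven together.
Track A: 81, 100, 121, 144, 169, 196 (consecutive squares n² from n = 9).
Track B: 21, 18, 15, 12 (subtracting 3 each time).
Term 11 comes from track B (its 5th entry): 9.
The 12th slot belongs to track B; its 6th term is 6.
Term 13 comes from track A (its 7th entry): 225.
Position 14 falls in track A as its term 8, giving 256.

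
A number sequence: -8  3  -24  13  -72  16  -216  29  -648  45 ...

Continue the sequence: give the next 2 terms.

Split by position mod 2 into 2 tracks.
Track A: -8, -24, -72, -216, -648 — multiplying by 3 each time.
Track B: 3, 13, 16, 29, 45 — each term equals the sum of the previous two.
Position 11 → track A, term 6 = -1944.
Position 12 falls in track B as its term 6, giving 74.

-1944, 74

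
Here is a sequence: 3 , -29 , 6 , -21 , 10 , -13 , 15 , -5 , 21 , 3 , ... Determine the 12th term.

The terms cycle through 2 interleaved subsequences.
Stream A: 3, 6, 10, 15, 21 (triangular numbers n(n+1)/2 for n = 2, 3, …).
Stream B: -29, -21, -13, -5, 3 (arithmetic, step +8).
Position 12 falls in stream B as its term 6, giving 11.

11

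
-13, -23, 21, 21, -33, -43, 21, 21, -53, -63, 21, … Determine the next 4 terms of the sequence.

21, -73, -83, 21

Reading positions in blocks of 4 reveals the pattern AABB — 2 tracks woven together.
Subsequence A: -13, -23, -33, -43, -53, -63. Linear: a_n = -3 − 10·n.
Subsequence B: 21, 21, 21, 21, 21. Always 21.
Position 12 → subsequence B, term 6 = 21.
Position 13 falls in subsequence A as its term 7, giving -73.
Position 14 → subsequence A, term 8 = -83.
The 15th slot belongs to subsequence B; its 7th term is 21.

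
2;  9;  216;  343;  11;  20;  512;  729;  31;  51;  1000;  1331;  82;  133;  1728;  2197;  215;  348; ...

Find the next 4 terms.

Positions follow the repeating pattern AABB; grouping by letter gives 2 tracks.
Subsequence A = 2, 9, 11, 20, 31, 51, 82, 133, 215, 348: a Fibonacci-like recurrence a_n = a_{n-1} + a_{n-2}.
Subsequence B = 216, 343, 512, 729, 1000, 1331, 1728, 2197: the cubes 6³, 7³, 8³, ….
The 19th slot belongs to subsequence B; its 9th term is 2744.
Term 20 comes from subsequence B (its 10th entry): 3375.
Term 21 comes from subsequence A (its 11th entry): 563.
The 22nd slot belongs to subsequence A; its 12th term is 911.

2744, 3375, 563, 911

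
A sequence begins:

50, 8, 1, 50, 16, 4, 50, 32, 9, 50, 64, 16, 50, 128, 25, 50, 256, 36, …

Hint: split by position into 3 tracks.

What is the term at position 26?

2048

Taking every 3rd term gives 3 separate tracks.
Track A: 50, 50, 50, 50, 50, 50 (constant 50).
Track B: 8, 16, 32, 64, 128, 256 (geometric, ×2 each step).
Track C: 1, 4, 9, 16, 25, 36 (consecutive squares n² from n = 1).
Position 26 falls in track B as its term 9, giving 2048.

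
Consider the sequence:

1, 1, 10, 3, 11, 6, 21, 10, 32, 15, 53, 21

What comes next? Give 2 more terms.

Taking every 2nd term gives 2 separate tracks.
Track A = 1, 10, 11, 21, 32, 53: Fibonacci-style (each term is the sum of the two before it).
Track B = 1, 3, 6, 10, 15, 21: the triangular numbers T_1, T_2, ….
The 13th slot belongs to track A; its 7th term is 85.
Position 14 → track B, term 7 = 28.

85, 28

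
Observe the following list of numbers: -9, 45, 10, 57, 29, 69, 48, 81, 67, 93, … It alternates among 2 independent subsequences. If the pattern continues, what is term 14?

Split by position mod 2 into 2 tracks.
Track A is -9, 10, 29, 48, 67, which is adding 19 each time.
Track B is 45, 57, 69, 81, 93, which is arithmetic, step +12.
The 14th slot belongs to track B; its 7th term is 117.

117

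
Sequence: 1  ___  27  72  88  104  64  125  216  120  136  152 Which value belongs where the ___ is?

Reading positions in blocks of 6 reveals the pattern AAABBB — 2 tracks woven together.
Track A is 1, ?, 27, 64, 125, 216, which is the cubes 1³, 2³, 3³, ….
Track B is 72, 88, 104, 120, 136, 152, which is adding 16 each time.
Filling track A at index 2 by its rule yields 8.

8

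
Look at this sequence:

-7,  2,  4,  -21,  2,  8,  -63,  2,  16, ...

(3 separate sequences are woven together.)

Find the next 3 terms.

-189, 2, 32

Read the sequence 3 terms at a time; column i is its own pattern.
Stream A: -7, -21, -63 — multiplying by 3 each time.
Stream B: 2, 2, 2 — always 2.
Stream C: 4, 8, 16 — successive powers of 2.
Position 10 → stream A, term 4 = -189.
Position 11 → stream B, term 4 = 2.
Position 12 falls in stream C as its term 4, giving 32.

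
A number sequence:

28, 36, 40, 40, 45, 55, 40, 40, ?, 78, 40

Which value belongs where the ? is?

Positions follow the repeating pattern AABB; grouping by letter gives 2 tracks.
Track A: 28, 36, 45, 55, ?, 78. The triangular numbers T_7, T_8, ….
Track B: 40, 40, 40, 40, 40. Always 40.
The gap is track A's term 5; the rule gives 66.

66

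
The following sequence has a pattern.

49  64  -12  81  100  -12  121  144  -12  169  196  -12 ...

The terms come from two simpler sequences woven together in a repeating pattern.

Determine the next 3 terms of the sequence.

225, 256, -12

Reading positions in blocks of 3 reveals the pattern AAB — 2 tracks woven together.
Stream A is 49, 64, 81, 100, 121, 144, 169, 196, which is consecutive squares n² from n = 7.
Stream B is -12, -12, -12, -12, which is constant -12.
Position 13 → stream A, term 9 = 225.
Position 14 → stream A, term 10 = 256.
Term 15 comes from stream B (its 5th entry): -12.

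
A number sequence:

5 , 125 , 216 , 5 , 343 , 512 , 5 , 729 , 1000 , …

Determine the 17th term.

The slot pattern repeats as ABB (period 3), so there are 2 interleaved tracks.
Stream A: 5, 5, 5. Constant 5.
Stream B: 125, 216, 343, 512, 729, 1000. Consecutive cubes n³ from n = 5.
Position 17 falls in stream B as its term 11, giving 3375.

3375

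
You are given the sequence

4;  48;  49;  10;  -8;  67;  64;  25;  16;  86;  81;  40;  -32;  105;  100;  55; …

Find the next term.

64

Taking every 4th term gives 4 separate tracks.
Stream A is 4, -8, 16, -32, which is geometric with ratio -2.
Stream B is 48, 67, 86, 105, which is adding 19 each time.
Stream C is 49, 64, 81, 100, which is perfect squares starting at 7².
Stream D is 10, 25, 40, 55, which is arithmetic, step +15.
Position 17 → stream A, term 5 = 64.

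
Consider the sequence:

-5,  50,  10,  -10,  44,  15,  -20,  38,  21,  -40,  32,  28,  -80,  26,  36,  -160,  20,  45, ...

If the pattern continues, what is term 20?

Read the sequence 3 terms at a time; column i is its own pattern.
Stream A: -5, -10, -20, -40, -80, -160 (geometric with ratio 2).
Stream B: 50, 44, 38, 32, 26, 20 (arithmetic with common difference −6).
Stream C: 10, 15, 21, 28, 36, 45 (triangular numbers n(n+1)/2 for n = 4, 5, …).
Term 20 comes from stream B (its 7th entry): 14.

14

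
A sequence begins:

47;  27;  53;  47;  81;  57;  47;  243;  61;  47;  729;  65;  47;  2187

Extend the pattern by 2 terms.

Split by position mod 3: positions 1, 4, 7, … form one track, and each other residue class forms its own.
Subsequence A: 47, 47, 47, 47, 47. Always 47.
Subsequence B: 27, 81, 243, 729, 2187. Powers 3^3, 3^4, 3^5, ….
Subsequence C: 53, 57, 61, 65. Arithmetic with common difference +4.
Term 15 comes from subsequence C (its 5th entry): 69.
Position 16 falls in subsequence A as its term 6, giving 47.

69, 47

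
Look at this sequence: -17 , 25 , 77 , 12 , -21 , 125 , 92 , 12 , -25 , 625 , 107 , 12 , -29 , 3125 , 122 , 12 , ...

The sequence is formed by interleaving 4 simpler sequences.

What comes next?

Split by position mod 4 into 4 tracks.
Stream A is -17, -21, -25, -29, which is arithmetic with common difference −4.
Stream B is 25, 125, 625, 3125, which is powers 5^2, 5^3, 5^4, ….
Stream C is 77, 92, 107, 122, which is adding 15 each time.
Stream D is 12, 12, 12, 12, which is constant 12.
The 17th slot belongs to stream A; its 5th term is -33.

-33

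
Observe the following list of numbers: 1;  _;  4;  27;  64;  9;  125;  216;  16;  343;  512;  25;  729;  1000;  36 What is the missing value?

8

Reading positions in blocks of 3 reveals the pattern AAB — 2 tracks woven together.
Track A is 1, ?, 27, 64, 125, 216, 343, 512, 729, 1000, which is consecutive cubes n³ from n = 1.
Track B is 4, 9, 16, 25, 36, which is consecutive squares n² from n = 2.
Track A's pattern makes the blank 8.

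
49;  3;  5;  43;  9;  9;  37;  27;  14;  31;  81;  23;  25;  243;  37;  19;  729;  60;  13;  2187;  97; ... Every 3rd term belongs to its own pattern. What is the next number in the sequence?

Read the sequence 3 terms at a time; column i is its own pattern.
Track A: 49, 43, 37, 31, 25, 19, 13 (linear: a_n = 55 − 6·n).
Track B: 3, 9, 27, 81, 243, 729, 2187 (powers of 3).
Track C: 5, 9, 14, 23, 37, 60, 97 (a Fibonacci-like recurrence a_n = a_{n-1} + a_{n-2}).
Position 22 → track A, term 8 = 7.

7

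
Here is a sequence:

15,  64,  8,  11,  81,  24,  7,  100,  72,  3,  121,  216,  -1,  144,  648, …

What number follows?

-5

Taking every 3rd term gives 3 separate tracks.
Subsequence A = 15, 11, 7, 3, -1: subtracting 4 each time.
Subsequence B = 64, 81, 100, 121, 144: the squares 8², 9², 10², ….
Subsequence C = 8, 24, 72, 216, 648: geometric with ratio 3.
Term 16 comes from subsequence A (its 6th entry): -5.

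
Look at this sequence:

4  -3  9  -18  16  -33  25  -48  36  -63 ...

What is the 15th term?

Positions 1, 3, 5, … form one subsequence and positions 2, 4, 6, … form another.
Subsequence A: 4, 9, 16, 25, 36 — consecutive squares n² from n = 2.
Subsequence B: -3, -18, -33, -48, -63 — subtracting 15 each time.
Position 15 falls in subsequence A as its term 8, giving 81.

81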